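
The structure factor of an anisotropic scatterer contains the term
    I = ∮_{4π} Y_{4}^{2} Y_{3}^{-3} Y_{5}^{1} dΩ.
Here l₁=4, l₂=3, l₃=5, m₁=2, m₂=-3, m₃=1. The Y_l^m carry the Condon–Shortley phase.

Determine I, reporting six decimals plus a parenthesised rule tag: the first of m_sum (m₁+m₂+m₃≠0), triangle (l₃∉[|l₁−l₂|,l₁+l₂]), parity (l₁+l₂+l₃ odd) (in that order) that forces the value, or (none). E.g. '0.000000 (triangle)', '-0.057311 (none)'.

0.143662 (none)

Checks pass: Σm=0; 12 even; l₃=5∈[1,7].
(2·4+1)(2·3+1)(2·5+1) = 693
Δ: 2! 6! 4! / 13! → 1/180180
sum: t=0:+1/576 t=1:−1/144 t=2:+1/576 = -1/288
3j²(4 3 5; 0 0 0) = Δ·Π!·Σ² = 20/1001  (sign +1)
sum: t=0:+1/2304 = 1/2304
3j²(4 3 5; 2 -3 1) = Δ·Π!·Σ² = 75/4004  (sign +1)
combine: 4πI² = 693·20/1001·75/4004 = 3375/13013
take √, sign +1: I = 0.14366244
No selection rule forces the value: the integral is nonzero (none).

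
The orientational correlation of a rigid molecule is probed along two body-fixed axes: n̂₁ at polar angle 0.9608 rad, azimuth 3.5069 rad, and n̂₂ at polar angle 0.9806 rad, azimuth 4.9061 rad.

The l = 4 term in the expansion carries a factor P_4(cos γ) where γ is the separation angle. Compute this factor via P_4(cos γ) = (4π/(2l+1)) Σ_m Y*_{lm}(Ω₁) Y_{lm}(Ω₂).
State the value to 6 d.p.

-0.178117

Summing Y*_{l m}(θ₁,φ₁)·Y_{l m}(θ₂,φ₂) over m ∈ [−4, 4]; prefactor 4π/(2·4+1) = 1.396263:
  [-4]  conj(Y_{4,-4})(Ω₁) = 0.02184 + 0.19854j ; Y_{4,-4}(Ω₂) = 0.15067 - 0.14752j ; Δ = 0.03258 + 0.02669j
  [-3]  conj(Y_{4,-3})(Ω₁) = -0.18053 - 0.35116j ; Y_{4,-3}(Ω₂) = -0.21931 - 0.33392j ; Δ = -0.07766 + 0.13730j
  [-2]  conj(Y_{4,-2})(Ω₁) = 0.21713 + 0.19455j ; Y_{4,-2}(Ω₂) = -0.24973 + 0.10190j ; Δ = -0.07405 - 0.02646j
  [-1]  conj(Y_{4,-1})(Ω₁) = 0.14581 + 0.05577j ; Y_{4,-1}(Ω₂) = -0.03503 - 0.17858j ; Δ = 0.00485 - 0.02799j
  [+0]  conj(Y_{4,0})(Ω₁) = -0.32537 + 0.00000j ; Y_{4,0}(Ω₂) = -0.31039 + 0.00000j ; Δ = 0.10099 + 0.00000j
  [+1]  conj(Y_{4,1})(Ω₁) = -0.14581 + 0.05577j ; Y_{4,1}(Ω₂) = 0.03503 - 0.17858j ; Δ = 0.00485 + 0.02799j
  [+2]  conj(Y_{4,2})(Ω₁) = 0.21713 - 0.19455j ; Y_{4,2}(Ω₂) = -0.24973 - 0.10190j ; Δ = -0.07405 + 0.02646j
  [+3]  conj(Y_{4,3})(Ω₁) = 0.18053 - 0.35116j ; Y_{4,3}(Ω₂) = 0.21931 - 0.33392j ; Δ = -0.07766 - 0.13730j
  [+4]  conj(Y_{4,4})(Ω₁) = 0.02184 - 0.19854j ; Y_{4,4}(Ω₂) = 0.15067 + 0.14752j ; Δ = 0.03258 - 0.02669j
Total Σ_m = -0.12757 + 0.00000j. Multiply by 1.396263: -0.17812 + 0.00000j. P_4(cos γ) = -0.178117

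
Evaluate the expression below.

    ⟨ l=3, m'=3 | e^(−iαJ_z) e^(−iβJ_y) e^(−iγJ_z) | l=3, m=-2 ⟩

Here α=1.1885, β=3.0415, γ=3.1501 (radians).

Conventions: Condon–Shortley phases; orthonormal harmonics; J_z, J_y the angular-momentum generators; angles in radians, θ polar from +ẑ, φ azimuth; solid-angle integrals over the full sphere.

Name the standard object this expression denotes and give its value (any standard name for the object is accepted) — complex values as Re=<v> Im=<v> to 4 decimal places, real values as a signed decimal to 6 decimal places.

This is a Wigner D-matrix element — the rotation-matrix element ⟨l m'| R(α,β,γ) |l m⟩ in the angular-momentum basis.
First d^3_{3,-2}(β=3.0415), then the phase factors e^{-i(3)α} and e^{-i(-2)γ}:
Half-angle: c=0.050025, s=0.998748. N=√(720·1·1·120)=293.938769
k∈{0} keeps every argument non-negative
  k=0: (−1)^5·293.9388/(120)·0.0500^1·0.9987^5 = -0.121772
d^3_{3,-2}(3.0415) = -0.121772
Attach z-rotation phases: D = e^{-i(3)(1.1885)}·(-0.121772)·e^{-i(-2)(3.1501)} = +0.111830-0.048192i

Wigner D-matrix element, Re=0.1118 Im=-0.0482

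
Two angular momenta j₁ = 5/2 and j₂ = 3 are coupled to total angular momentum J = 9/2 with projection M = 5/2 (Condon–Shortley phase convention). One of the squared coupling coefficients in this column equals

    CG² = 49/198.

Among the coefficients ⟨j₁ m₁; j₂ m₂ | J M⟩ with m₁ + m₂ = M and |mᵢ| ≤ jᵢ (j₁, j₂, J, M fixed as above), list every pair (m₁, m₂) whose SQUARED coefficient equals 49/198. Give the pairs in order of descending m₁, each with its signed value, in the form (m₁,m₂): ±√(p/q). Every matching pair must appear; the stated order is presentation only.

(1/2,2): −√(49/198)

Admissible pairs with m₁+m₂ = M = 5/2: (-1/2,3), (1/2,2), (3/2,1), (5/2,0)
  (m₁,m₂)=(5/2,0): CG² = 25/66, CG = +√(25/66)
  (m₁,m₂)=(3/2,1): CG² = 10/99, CG = +√(10/99)
  (m₁,m₂)=(1/2,2): CG² = 49/198, CG = −√(49/198)   ← matches the target
  (m₁,m₂)=(-1/2,3): CG² = 3/11, CG = −√(3/11)
Pairs with CG² = 49/198: (1/2,2): −√(49/198)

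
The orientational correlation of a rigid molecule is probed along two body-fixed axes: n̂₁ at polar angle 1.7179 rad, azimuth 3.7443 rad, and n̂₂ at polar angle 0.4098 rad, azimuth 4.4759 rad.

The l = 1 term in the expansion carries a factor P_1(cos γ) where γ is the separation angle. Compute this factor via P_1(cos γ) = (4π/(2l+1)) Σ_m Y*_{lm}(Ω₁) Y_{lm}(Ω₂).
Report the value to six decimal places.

Expand P_1 via completeness: Σ_{m} conj(Y_{1,m}) at Ω₁ times Y_{1,m} at Ω₂ —
  term(m=-1) = 0.03501 - 0.03143j   from Y*(Ω₁)=-0.28155 - 0.19374j, Y(Ω₂)=-0.03225 + 0.13382j
  term(m=+0) = -0.03209 + 0.00000j   from Y*(Ω₁)=-0.07162 + 0.00000j, Y(Ω₂)=0.44815 + 0.00000j
  term(m=+1) = 0.03501 + 0.03143j   from Y*(Ω₁)=0.28155 - 0.19374j, Y(Ω₂)=0.03225 + 0.13382j
Total Σ_m = 0.03792 + 0.00000j. Multiply by 4.188790: 0.15883 + 0.00000j. P_1(cos γ) = 0.158832

0.158832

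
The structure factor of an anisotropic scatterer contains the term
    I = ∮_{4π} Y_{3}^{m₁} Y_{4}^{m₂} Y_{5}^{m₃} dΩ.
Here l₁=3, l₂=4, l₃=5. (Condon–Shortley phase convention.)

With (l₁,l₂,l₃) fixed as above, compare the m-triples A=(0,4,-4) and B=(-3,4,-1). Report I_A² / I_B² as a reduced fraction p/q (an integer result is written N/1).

84/5

Shared (l₁,l₂,l₃)=(3,4,5): N and (l;000)² cancel in I_A²/I_B².
A: Δ = 2!·4!·6!/13! = 1/180180; Racah Σ t=2..2: t=2:+1/8640 = 1/8640; ⇒ 3j(3 4 5; 0 4 -4)² = 28/715, sgn -1
B: Δ = 2!·4!·6!/13! = 1/180180; Racah Σ t=2..2: t=2:+1/34560 = 1/34560; ⇒ 3j(3 4 5; -3 4 -1)² = 1/429, sgn +1
I_A²/I_B² = (28/715)/(1/429) = 84/5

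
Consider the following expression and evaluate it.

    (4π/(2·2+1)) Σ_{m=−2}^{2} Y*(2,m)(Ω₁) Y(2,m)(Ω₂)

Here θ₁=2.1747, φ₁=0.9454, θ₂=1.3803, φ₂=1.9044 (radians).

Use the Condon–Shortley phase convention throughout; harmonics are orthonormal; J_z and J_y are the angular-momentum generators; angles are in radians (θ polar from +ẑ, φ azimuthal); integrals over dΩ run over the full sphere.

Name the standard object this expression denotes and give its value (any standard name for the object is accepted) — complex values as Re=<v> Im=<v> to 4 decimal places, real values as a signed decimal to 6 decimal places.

This sum is the spherical-harmonic addition theorem: it equals the Legendre polynomial P_l(cos γ) of the angle γ between the two directions.
Summing Y*_{l m}(θ₁,φ₁)·Y_{l m}(θ₂,φ₂) over m ∈ [−2, 2]; prefactor 4π/(2·2+1) = 2.513274:
  m=-2: (-0.082327, 0.248428) × (-0.292560, 0.230455) = (-0.033166, -0.091653)  (running Σ = (-0.033166, -0.091653))
  m=-1: (-0.211397, -0.292759) × (-0.047033, -0.135714) = (-0.029789, 0.042459)  (running Σ = (-0.062955, -0.049194))
  m=0: (-0.010283, -0.000000) × (-0.281469, 0.000000) = (0.002894, 0.000000)  (running Σ = (-0.060060, -0.049194))
  m=1: (0.211397, -0.292759) × (0.047033, -0.135714) = (-0.029789, -0.042459)  (running Σ = (-0.089849, -0.091653))
  m=2: (-0.082327, -0.248428) × (-0.292560, -0.230455) = (-0.033166, 0.091653)  (running Σ = (-0.123015, 0.000000))
Σ over m = (-0.123015, 0.000000); ×(4π/5) → (-0.309170, 0.000000). Real part: -0.309170

Legendre polynomial (addition theorem), -0.309170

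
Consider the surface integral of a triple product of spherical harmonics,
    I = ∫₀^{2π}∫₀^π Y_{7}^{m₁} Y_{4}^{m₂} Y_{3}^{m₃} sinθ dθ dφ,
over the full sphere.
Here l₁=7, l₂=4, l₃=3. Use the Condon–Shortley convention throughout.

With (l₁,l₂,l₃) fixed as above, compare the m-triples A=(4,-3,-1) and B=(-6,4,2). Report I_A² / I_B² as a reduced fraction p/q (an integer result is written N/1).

10/13

l's match ⇒ only the (l;m) 3-j factors differ between A and B.
A: triangle coeff Δ(7,4,3) = 1/45045; Σ_t [1,1]: t=1:−1/241920 = -1/241920; (3j)²=2/91 [(7 4 3; 4 -3 -1)], sign=-1
B: triangle coeff Δ(7,4,3) = 1/45045; Σ_t [8,8]: t=8:+1/4838400 = 1/4838400; (3j)²=1/35 [(7 4 3; -6 4 2)], sign=-1
I_A²/I_B² = (2/91)/(1/35) = 10/13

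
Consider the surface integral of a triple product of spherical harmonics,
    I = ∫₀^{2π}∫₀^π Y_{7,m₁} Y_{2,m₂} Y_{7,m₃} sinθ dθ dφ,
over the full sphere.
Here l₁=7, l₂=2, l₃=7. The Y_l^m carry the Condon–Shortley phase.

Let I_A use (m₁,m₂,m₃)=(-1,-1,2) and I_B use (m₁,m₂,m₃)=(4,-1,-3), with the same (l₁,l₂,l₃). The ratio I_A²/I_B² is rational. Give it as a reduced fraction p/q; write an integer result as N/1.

Same 7,2,7: normalisation and zero-m 3j drop out of the ratio.
A: Δ: 2! 12! 2! / 17! → 1/185640; sum: t=0:+1/1935360 t=1:−1/1209600 = -1/3225600; 3j²(7 2 7; -1 -1 2) = Δ·Π!·Σ² = 243/61880  (sign +1)
B: Δ: 2! 12! 2! / 17! → 1/185640; sum: t=0:+1/4354560 t=1:−1/14515200 = 1/6220800; 3j²(7 2 7; 4 -1 -3) = Δ·Π!·Σ² = 77/4420  (sign +1)
I_A²/I_B² = (243/61880)/(77/4420) = 243/1078

243/1078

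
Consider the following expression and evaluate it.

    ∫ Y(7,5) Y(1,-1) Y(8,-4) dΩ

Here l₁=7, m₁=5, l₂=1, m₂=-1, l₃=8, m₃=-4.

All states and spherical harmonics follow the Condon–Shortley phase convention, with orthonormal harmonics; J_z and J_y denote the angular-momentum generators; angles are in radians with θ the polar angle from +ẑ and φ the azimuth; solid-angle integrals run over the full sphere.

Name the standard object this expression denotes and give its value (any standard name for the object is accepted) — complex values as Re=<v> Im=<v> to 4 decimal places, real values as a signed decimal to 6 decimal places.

Gaunt coefficient, +0.074948

This is a Gaunt coefficient — the integral of a triple product of spherical harmonics over the sphere.
Checks pass: Σm=0; 16 even; l₃=8∈[6,8].
(2·7+1)(2·1+1)(2·8+1) = 765
Δ: 0! 14! 2! / 17! → 1/2040
sum: t=0:+1/25401600 = 1/25401600
3j²(7 1 8; 0 0 0) = Δ·Π!·Σ² = 8/255  (sign +1)
sum: t=0:+1/1916006400 = 1/1916006400
3j²(7 1 8; 5 -1 -4) = Δ·Π!·Σ² = 1/340  (sign +1)
combine: 4πI² = 765·8/255·1/340 = 6/85
take √, sign +1: I = 0.07494820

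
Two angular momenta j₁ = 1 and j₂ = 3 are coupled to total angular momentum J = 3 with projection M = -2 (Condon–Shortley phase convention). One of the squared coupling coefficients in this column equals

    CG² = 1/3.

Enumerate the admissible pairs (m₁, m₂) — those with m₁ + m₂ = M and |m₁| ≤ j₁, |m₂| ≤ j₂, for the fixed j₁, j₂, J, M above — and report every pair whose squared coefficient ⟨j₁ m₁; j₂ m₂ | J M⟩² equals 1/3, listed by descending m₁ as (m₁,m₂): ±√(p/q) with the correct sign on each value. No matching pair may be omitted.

(0,-2): +√(1/3)

Admissible pairs with m₁+m₂ = M = -2: (-1,-1), (0,-2), (1,-3)
  (m₁,m₂)=(1,-3): CG² = 1/4, CG = +√(1/4)
  (m₁,m₂)=(0,-2): CG² = 1/3, CG = +√(1/3)   ← matches the target
  (m₁,m₂)=(-1,-1): CG² = 5/12, CG = −√(5/12)
Pairs with CG² = 1/3: (0,-2): +√(1/3)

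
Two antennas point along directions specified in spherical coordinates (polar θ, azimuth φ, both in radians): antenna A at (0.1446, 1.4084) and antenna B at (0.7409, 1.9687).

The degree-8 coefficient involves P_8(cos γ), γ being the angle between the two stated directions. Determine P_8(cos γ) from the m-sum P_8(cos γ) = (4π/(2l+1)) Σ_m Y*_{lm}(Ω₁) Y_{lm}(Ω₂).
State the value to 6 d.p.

Addition theorem: P_8(cos γ) = (4π/17) Σ_m Y*_{lm}(Ω₁) Y_{lm}(Ω₂), m = −8…8:
  m=-8: (0.000000, -0.000000) × (-0.022181, 0.000924) = (-0.000000, 0.000000)  (running Σ = (-0.000000, 0.000000))
  m=-7: (-0.000002, -0.000001) × (0.033858, -0.090981) = (-0.000000, 0.000000)  (running Σ = (-0.000000, 0.000000))
  m=-6: (-0.000026, 0.000038) × (0.185888, 0.174626) = (-0.000011, 0.000003)  (running Σ = (-0.000012, 0.000003))
  m=-5: (0.000424, 0.000402) × (-0.396713, 0.176553) = (-0.000239, -0.000085)  (running Σ = (-0.000251, -0.000082))
  m=-4: (0.004398, -0.003341) × (-0.008932, -0.428980) = (-0.001472, -0.001857)  (running Σ = (-0.001723, -0.001939))
  m=-3: (-0.018084, -0.034135) × (0.074571, 0.029533) = (-0.000340, -0.003080)  (running Σ = (-0.002064, -0.005018))
  m=-2: (-0.180689, 0.060841) × (0.240943, -0.246012) = (-0.028568, 0.059111)  (running Σ = (-0.030632, 0.054093))
  m=-1: (0.095144, 0.580719) × (0.099915, 0.237710) = (-0.128536, 0.080640)  (running Σ = (-0.159168, 0.134732))
  m=0: (0.764524, -0.000000) × (0.273090, 0.000000) = (0.208784, 0.000000)  (running Σ = (0.049616, 0.134732))
  m=1: (-0.095144, 0.580719) × (-0.099915, 0.237710) = (-0.128536, -0.080640)  (running Σ = (-0.078921, 0.054093))
  m=2: (-0.180689, -0.060841) × (0.240943, 0.246012) = (-0.028568, -0.059111)  (running Σ = (-0.107489, -0.005018))
  m=3: (0.018084, -0.034135) × (-0.074571, 0.029533) = (-0.000340, 0.003080)  (running Σ = (-0.107829, -0.001939))
  m=4: (0.004398, 0.003341) × (-0.008932, 0.428980) = (-0.001472, 0.001857)  (running Σ = (-0.109302, -0.000082))
  m=5: (-0.000424, 0.000402) × (0.396713, 0.176553) = (-0.000239, 0.000085)  (running Σ = (-0.109541, 0.000003))
  m=6: (-0.000026, -0.000038) × (0.185888, -0.174626) = (-0.000011, -0.000003)  (running Σ = (-0.109552, 0.000000))
  m=7: (0.000002, -0.000001) × (-0.033858, -0.090981) = (-0.000000, -0.000000)  (running Σ = (-0.109553, 0.000000))
  m=8: (0.000000, 0.000000) × (-0.022181, -0.000924) = (-0.000000, -0.000000)  (running Σ = (-0.109553, -0.000000))
Accumulated sum (-0.109553, -0.000000); after 4π/(2l+1) scaling, (-0.080981, -0.000000) ⇒ P_8 = -0.080981

-0.080981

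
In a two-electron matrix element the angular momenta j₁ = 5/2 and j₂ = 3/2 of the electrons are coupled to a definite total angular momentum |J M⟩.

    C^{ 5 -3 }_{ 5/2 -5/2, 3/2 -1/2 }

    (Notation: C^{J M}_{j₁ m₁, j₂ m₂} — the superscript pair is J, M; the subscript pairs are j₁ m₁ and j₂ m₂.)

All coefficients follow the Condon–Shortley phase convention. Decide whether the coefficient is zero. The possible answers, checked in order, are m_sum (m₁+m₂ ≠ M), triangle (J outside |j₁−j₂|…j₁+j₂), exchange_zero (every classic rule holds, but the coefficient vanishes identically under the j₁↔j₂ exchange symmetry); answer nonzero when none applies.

triangle

m-sum: m₁+m₂ = -5/2+(-1/2) = -3, M = -3  ✓
triangle: need |j₁−j₂| ≤ J ≤ j₁+j₂, i.e. J ∈ [1, 4]; J = 5 is outside ✗ ⇒ coefficient is 0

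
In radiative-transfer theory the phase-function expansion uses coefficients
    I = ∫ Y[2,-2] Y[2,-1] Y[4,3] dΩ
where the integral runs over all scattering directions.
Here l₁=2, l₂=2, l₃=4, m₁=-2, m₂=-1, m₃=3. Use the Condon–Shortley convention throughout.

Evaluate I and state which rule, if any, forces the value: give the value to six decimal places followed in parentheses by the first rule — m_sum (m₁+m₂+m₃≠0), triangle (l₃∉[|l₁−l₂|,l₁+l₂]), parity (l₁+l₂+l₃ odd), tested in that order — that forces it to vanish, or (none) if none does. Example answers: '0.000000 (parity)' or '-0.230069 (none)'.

-0.238414 (none)

Rules hold: Σm=0, L=8 even, 0≤4≤4.
N = 5·5·9 = 225
Δ = 0!·4!·4!/9! = 1/630
Racah Σ t=0..0: t=0:+1/16 = 1/16
⇒ 3j(2 2 4; 0 0 0)² = 2/35, sgn +1
Racah Σ t=0..0: t=0:+1/144 = 1/144
⇒ 3j(2 2 4; -2 -1 3)² = 1/18, sgn -1
4πI² = N·(3j₀)²·(3jₘ)² = 5/7
I = -1·√(0.714286/4π) = -0.23841361
No selection rule forces the value: the integral is nonzero (none).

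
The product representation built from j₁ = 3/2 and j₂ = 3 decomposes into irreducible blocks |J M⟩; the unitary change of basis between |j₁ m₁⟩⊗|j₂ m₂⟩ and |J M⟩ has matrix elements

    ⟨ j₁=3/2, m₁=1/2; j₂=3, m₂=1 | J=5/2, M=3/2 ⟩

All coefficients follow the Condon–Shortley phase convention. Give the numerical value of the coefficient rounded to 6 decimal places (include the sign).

-0.591608  (= −√(7/20))

j₁+j₂−J=2  J+j₁−j₂=1  J−j₁+j₂=4  j₁+j₂+J+1=8
(j₁±m₁, j₂±m₂, J±M) = (2,1,4,2,4,1)
P² = 576/35
sum k=0..1:
  [0] +1/48 = 1/48
  [1] −1/6 = -1/6
S = -7/48
C² = P²·S² = 7/20 ; C = -0.591608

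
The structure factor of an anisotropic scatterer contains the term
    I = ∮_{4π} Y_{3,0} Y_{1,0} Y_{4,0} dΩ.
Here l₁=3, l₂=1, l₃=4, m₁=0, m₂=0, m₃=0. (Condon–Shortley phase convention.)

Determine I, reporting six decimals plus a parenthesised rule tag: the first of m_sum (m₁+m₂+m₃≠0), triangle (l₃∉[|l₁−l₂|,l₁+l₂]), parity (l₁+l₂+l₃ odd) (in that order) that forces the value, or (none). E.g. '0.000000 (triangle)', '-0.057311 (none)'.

m-sum 0 ✓  L=8 even ✓  2≤4≤4 ✓
Π(2lᵢ+1) = 7×3×9 = 189
triangle coeff Δ(3,1,4) = 1/252
Σ_t [0,0]: t=0:+1/36 = 1/36
(3j)²=4/63 [(3 1 4; 0 0 0)], sign=+1
(m-triple is (0,0,0) — same symbol as above.)
⇒ 4πI² = 16/21
I = (+1)√(16/21/(4π)) = 0.24623252
No selection rule forces the value: the integral is nonzero (none).

0.246233 (none)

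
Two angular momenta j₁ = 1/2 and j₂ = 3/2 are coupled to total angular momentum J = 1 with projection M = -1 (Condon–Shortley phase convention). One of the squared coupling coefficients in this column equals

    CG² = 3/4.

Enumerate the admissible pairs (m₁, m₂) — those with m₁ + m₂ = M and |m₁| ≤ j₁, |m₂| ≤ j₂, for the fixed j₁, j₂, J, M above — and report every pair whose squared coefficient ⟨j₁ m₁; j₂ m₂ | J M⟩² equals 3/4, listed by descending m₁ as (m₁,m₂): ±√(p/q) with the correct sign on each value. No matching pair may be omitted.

Admissible pairs with m₁+m₂ = M = -1: (-1/2,-1/2), (1/2,-3/2)
  (m₁,m₂)=(1/2,-3/2): CG² = 3/4, CG = +√(3/4)   ← matches the target
  (m₁,m₂)=(-1/2,-1/2): CG² = 1/4, CG = −√(1/4)
Pairs with CG² = 3/4: (1/2,-3/2): +√(3/4)

(1/2,-3/2): +√(3/4)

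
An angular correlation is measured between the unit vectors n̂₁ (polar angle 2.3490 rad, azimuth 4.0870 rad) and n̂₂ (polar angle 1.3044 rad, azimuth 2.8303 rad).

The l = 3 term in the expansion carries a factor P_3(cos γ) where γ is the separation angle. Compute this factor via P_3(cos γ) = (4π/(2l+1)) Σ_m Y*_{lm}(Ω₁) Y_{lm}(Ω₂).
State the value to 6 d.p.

-0.041144

Expand P_3 via completeness: Σ_{m} conj(Y_{3,m}) at Ω₁ times Y_{3,m} at Ω₂ —
  term(m=-3) = -0.04567 - 0.03319j   from Y*(Ω₁)=0.14373 - 0.04531j, Y(Ω₂)=-0.22279 - 0.30116j
  term(m=-2) = 0.07372 - 0.05355j   from Y*(Ω₁)=0.11447 - 0.34540j, Y(Ω₂)=0.20342 + 0.14602j
  term(m=-1) = -0.02121 - 0.06529j   from Y*(Ω₁)=-0.19726 - 0.27319j, Y(Ω₂)=0.19395 + 0.06240j
  term(m=+0) = -0.03660 + 0.00000j   from Y*(Ω₁)=0.14041 + 0.00000j, Y(Ω₂)=-0.26068 + 0.00000j
  term(m=+1) = -0.02121 + 0.06529j   from Y*(Ω₁)=0.19726 - 0.27319j, Y(Ω₂)=-0.19395 + 0.06240j
  term(m=+2) = 0.07372 + 0.05355j   from Y*(Ω₁)=0.11447 + 0.34540j, Y(Ω₂)=0.20342 - 0.14602j
  term(m=+3) = -0.04567 + 0.03319j   from Y*(Ω₁)=-0.14373 - 0.04531j, Y(Ω₂)=0.22279 - 0.30116j
Total Σ_m = -0.02292 - 0.00000j. Multiply by 1.795196: -0.04114 - 0.00000j. P_3(cos γ) = -0.041144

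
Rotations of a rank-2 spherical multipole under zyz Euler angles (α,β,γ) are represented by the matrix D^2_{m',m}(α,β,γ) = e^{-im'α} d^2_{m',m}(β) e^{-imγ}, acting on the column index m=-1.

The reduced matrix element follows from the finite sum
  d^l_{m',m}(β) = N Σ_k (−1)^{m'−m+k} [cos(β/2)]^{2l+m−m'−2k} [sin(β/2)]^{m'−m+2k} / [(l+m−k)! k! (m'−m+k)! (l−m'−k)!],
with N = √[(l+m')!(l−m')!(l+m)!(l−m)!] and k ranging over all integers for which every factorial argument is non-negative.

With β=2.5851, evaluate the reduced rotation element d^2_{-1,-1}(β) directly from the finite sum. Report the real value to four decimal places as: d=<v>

d^2_{-1,-1}(β=2.5851) via the finite sum:
Half-angle: c=0.274670, s=0.961539. N=√(1·6·1·6)=6.000000
Admissible k: 0..1 (factorial args all ≥0)
  k=0: (−1)^0·6.0000/(6)·0.2747^4·0.9615^0 = +0.005692
  k=1: (−1)^1·6.0000/(2)·0.2747^2·0.9615^2 = -0.209255
d^2_{-1,-1}(2.5851) = +0.005692 -0.209255 = -0.203564

d=-0.2036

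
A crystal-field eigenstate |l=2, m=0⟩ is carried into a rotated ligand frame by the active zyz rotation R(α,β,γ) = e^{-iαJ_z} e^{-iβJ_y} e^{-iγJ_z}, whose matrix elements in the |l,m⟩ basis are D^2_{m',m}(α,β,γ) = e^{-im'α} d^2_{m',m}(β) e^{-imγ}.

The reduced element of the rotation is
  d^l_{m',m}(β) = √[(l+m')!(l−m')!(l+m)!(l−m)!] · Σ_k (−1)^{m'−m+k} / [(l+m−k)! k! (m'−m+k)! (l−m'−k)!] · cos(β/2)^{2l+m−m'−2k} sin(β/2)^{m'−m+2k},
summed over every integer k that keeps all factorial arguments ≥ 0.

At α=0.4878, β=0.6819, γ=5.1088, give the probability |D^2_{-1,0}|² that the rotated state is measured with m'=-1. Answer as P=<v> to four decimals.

P=0.3592

Split into d^2_{-1,0}(β=0.6819) × two z-phases.
c=cos(0.681900/2)=0.942437, s=sin(0.681900/2)=0.334383; N=√[1·6·2·2]=4.898979
Admissible k: 1..2 (factorial args all ≥0)
  k=1: (−1)^0·4.8990/(2)·0.9424^3·0.3344^1 = +0.685609
  k=2: (−1)^1·4.8990/(2)·0.9424^1·0.3344^3 = -0.086310
d^2_{-1,0}(0.6819) = +0.685609 -0.086310 = +0.599300
|D^2_{-1,0}|² = |d^2_{-1,0}(β)|² = (+0.599300)² = 0.359160 (the z-rotation phases have unit modulus)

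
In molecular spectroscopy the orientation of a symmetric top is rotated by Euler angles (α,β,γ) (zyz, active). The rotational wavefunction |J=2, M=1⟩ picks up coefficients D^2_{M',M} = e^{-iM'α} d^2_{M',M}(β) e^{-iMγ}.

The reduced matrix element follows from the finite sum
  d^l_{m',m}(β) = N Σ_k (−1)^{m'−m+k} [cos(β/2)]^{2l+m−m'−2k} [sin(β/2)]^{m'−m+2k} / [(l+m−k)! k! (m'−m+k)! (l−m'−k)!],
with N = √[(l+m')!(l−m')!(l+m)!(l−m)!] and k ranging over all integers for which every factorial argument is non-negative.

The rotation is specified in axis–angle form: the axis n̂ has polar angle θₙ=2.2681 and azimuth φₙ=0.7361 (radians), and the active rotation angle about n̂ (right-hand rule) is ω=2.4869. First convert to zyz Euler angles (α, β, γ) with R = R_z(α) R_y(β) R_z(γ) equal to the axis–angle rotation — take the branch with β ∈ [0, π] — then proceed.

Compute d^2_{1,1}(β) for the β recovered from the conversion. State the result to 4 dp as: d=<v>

Axis–angle → zyz. n̂ = (sinθₙcosφₙ, sinθₙsinφₙ, cosθₙ) = (+0.568104, +0.514682, -0.642153), ω = 2.4869.
R = I cosω + sinω [n̂]ₓ + (1−cosω) n̂n̂ᵀ gives
  R = [-0.214482, +0.915346, -0.340792; +0.133312, -0.318212, -0.938599; -0.967587, -0.246745, -0.053776]
β = atan2(√(R₁₃²+R₂₃²), R₃₃) = 1.624598; α = atan2(R₂₃, R₁₃) mod 2π = 4.364104; γ = atan2(R₃₂, −R₃₁) mod 2π = 6.033497
d^2_{1,1}(β=1.6246) via the finite sum:
c=cos(1.624598/2)=0.687832, s=sin(1.624598/2)=0.725870; N=√[6·1·6·1]=6.000000
Admissible k: 0..1 (factorial args all ≥0)
  k=0: (−1)^0·6.0000/(6)·0.6878^4·0.7259^0 = +0.223835
  k=1: (−1)^1·6.0000/(2)·0.6878^2·0.7259^2 = -0.747831
d^2_{1,1}(1.6246) = +0.223835 -0.747831 = -0.523996

d=-0.5240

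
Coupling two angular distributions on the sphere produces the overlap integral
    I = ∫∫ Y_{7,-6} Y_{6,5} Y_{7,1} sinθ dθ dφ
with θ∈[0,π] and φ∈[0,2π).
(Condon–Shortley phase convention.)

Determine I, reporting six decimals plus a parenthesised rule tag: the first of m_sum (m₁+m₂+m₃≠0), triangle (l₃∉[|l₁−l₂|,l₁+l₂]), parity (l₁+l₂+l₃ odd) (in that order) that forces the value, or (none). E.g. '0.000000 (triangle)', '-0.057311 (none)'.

Rules hold: Σm=0, L=20 even, 1≤7≤13.
N = 15·13·15 = 2925
Δ = 6!·8!·6!/21! = 1/2444321880
Racah Σ t=0..6: t=0:+1/2612736000 t=1:−1/20736000 t=2:+1/1658880 t=3:−1/746496 t=4:+1/1658880 t=5:−1/20736000 t=6:+1/2612736000 = -1/4354560
⇒ 3j(7 6 7; 0 0 0)² = 1000/138567, sgn +1
Racah Σ t=5..6: t=5:−1/3483648000 t=6:+1/435456000 = 1/497664000
⇒ 3j(7 6 7; -6 5 1)² = 77/6460, sgn +1
4πI² = N·(3j₀)²·(3jₘ)² = 26250/104329
I = +1·√(0.251608/4π) = 0.14150025
No selection rule forces the value: the integral is nonzero (none).

0.141500 (none)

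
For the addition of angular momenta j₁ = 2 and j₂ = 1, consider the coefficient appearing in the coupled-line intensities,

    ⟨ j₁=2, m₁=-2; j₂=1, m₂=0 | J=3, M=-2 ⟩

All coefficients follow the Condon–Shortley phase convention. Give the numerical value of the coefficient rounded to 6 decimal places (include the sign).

+√(1/3) ≈ +0.577350

triangle: 0!×4!×2!/7! = 48/5040
(j±m)!: 0!×4!×1!×1!×1!×5! = 2880
prefactor² = (2J+1)×Δ×N² = 192
  k=0: +1/(0!×0!×4!×1!×0!×1!) = 1/24
Σ = 1/24  ⇒  CG² = 192×(1/24)² = 1/3
CG = +√(1/3) = +0.577350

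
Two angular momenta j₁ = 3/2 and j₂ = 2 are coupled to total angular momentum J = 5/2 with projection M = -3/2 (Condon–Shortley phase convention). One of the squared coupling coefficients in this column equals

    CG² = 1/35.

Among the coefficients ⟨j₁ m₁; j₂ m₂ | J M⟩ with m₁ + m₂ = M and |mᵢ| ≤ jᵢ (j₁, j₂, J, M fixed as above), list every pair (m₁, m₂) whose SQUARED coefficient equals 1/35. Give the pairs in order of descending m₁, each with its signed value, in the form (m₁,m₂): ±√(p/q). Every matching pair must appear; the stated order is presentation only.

(-1/2,-1): +√(1/35)

Admissible pairs with m₁+m₂ = M = -3/2: (-3/2,0), (-1/2,-1), (1/2,-2)
  (m₁,m₂)=(1/2,-2): CG² = 16/35, CG = +√(16/35)
  (m₁,m₂)=(-1/2,-1): CG² = 1/35, CG = +√(1/35)   ← matches the target
  (m₁,m₂)=(-3/2,0): CG² = 18/35, CG = −√(18/35)
Pairs with CG² = 1/35: (-1/2,-1): +√(1/35)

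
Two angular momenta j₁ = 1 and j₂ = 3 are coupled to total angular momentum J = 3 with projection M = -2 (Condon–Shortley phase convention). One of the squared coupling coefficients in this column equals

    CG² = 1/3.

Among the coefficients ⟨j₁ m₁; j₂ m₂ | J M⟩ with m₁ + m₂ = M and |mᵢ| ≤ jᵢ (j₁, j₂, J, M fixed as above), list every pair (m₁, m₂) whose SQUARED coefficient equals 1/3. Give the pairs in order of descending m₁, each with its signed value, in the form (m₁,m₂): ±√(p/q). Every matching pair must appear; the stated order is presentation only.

Admissible pairs with m₁+m₂ = M = -2: (-1,-1), (0,-2), (1,-3)
  (m₁,m₂)=(1,-3): CG² = 1/4, CG = +√(1/4)
  (m₁,m₂)=(0,-2): CG² = 1/3, CG = +√(1/3)   ← matches the target
  (m₁,m₂)=(-1,-1): CG² = 5/12, CG = −√(5/12)
Pairs with CG² = 1/3: (0,-2): +√(1/3)

(0,-2): +√(1/3)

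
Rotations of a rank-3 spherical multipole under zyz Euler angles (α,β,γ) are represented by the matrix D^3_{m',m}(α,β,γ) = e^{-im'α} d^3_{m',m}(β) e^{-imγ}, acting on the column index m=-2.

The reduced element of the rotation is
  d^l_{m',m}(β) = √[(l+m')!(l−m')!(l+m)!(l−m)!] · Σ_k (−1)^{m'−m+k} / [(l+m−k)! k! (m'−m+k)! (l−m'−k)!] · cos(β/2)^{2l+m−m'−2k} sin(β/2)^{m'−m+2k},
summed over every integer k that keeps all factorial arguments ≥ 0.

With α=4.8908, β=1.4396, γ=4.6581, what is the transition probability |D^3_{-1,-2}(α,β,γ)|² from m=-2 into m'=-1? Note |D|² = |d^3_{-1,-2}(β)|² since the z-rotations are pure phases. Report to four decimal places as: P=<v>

P=0.0725

Split into d^3_{-1,-2}(β=1.4396) × two z-phases.
Half-angle: c=0.751938, s=0.659234. N=√(2·24·1·120)=75.894664
k∈{0,1} keeps every argument non-negative
  k=0: (−1)^1·75.8947/(24)·0.7519^5·0.6592^1 = -0.501128
  k=1: (−1)^2·75.8947/(12)·0.7519^3·0.6592^3 = +0.770362
d^3_{-1,-2}(1.4396) = -0.501128 +0.770362 = +0.269234
|D^3_{-1,-2}|² = |d^3_{-1,-2}(β)|² = (+0.269234)² = 0.072487 (the z-rotation phases have unit modulus)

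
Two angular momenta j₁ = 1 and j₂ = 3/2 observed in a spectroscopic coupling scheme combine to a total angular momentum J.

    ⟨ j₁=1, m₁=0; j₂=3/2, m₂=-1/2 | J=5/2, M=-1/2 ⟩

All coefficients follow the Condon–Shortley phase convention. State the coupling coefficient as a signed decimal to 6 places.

√[6·0!2!3!/6! · 1!1!1!2!2!3!] = √(12/5)
  +(−1)^0/∏(0,0,1,1,1,2)! = 1/2  (running 1/2)
⟨..|..⟩ = √(12/5)·(1/2) = +0.774597

+√(3/5) = +0.774597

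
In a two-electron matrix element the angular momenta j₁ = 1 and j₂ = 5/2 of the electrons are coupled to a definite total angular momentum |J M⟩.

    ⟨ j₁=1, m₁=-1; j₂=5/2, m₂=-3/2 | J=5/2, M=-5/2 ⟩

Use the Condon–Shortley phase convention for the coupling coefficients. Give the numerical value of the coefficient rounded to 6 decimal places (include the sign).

-0.534522  (= −√(2/7))

√[6·1!1!4!/7! · 0!2!1!4!0!5!] = √(1152/7)
  +(−1)^1/∏(1,0,1,0,0,4)! = -1/24  (running -1/24)
⟨..|..⟩ = √(1152/7)·(-1/24) = -0.534522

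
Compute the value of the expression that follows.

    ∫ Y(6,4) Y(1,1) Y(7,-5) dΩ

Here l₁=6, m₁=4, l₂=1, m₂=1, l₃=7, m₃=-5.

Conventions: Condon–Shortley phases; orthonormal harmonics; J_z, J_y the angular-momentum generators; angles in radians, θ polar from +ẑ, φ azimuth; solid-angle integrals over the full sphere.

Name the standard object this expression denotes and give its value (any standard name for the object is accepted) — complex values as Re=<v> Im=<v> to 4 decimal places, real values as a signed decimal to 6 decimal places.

This is a Gaunt coefficient — the integral of a triple product of spherical harmonics over the sphere.
Rules hold: Σm=0, L=14 even, 5≤7≤7.
N = 13·3·15 = 585
Δ = 0!·12!·2!/15! = 1/1365
Racah Σ t=0..0: t=0:+1/518400 = 1/518400
⇒ 3j(6 1 7; 0 0 0)² = 7/195, sgn -1
Racah Σ t=0..0: t=0:+1/14515200 = 1/14515200
⇒ 3j(6 1 7; 4 1 -5)² = 22/455, sgn +1
4πI² = N·(3j₀)²·(3jₘ)² = 66/65
I = -1·√(1.01538/4π) = -0.28425647

Gaunt coefficient, -0.284256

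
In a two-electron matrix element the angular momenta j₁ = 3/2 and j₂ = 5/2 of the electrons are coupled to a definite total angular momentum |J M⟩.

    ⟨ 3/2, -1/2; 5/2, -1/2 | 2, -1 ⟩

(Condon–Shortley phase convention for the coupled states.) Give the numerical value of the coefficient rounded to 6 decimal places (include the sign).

-0.545545  (= −√(25/84))

√[5·2!1!3!/7! · 1!2!2!3!1!3!] = √(12/7)
  +(−1)^1/∏(1,1,1,1,0,2)! = -1/2  (running -1/2)
  +(−1)^2/∏(2,0,0,0,1,3)! = 1/12  (running -5/12)
⟨..|..⟩ = √(12/7)·(-5/12) = -0.545545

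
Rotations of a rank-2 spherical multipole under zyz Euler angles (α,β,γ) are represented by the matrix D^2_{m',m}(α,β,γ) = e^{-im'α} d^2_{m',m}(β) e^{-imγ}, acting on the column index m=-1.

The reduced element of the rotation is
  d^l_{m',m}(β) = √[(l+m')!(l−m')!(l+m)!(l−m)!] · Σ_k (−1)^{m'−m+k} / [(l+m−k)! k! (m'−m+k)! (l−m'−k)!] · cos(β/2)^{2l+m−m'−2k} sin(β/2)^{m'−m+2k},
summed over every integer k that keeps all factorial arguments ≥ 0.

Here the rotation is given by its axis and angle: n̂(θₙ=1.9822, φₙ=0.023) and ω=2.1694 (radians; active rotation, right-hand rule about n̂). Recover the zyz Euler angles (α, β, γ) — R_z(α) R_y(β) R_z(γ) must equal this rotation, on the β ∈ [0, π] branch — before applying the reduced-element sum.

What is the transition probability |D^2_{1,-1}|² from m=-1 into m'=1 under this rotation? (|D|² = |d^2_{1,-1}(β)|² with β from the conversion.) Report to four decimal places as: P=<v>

P=0.0600

Axis–angle → zyz. n̂ = (sinθₙcosφₙ, sinθₙsinφₙ, cosθₙ) = (+0.916318, +0.021079, -0.399896), ω = 2.1694.
R = I cosω + sinω [n̂]ₓ + (1−cosω) n̂n̂ᵀ gives
  R = [+0.749277, +0.360563, -0.555499; -0.300165, -0.562795, -0.770171; -0.590327, +0.743812, -0.313461]
β = atan2(√(R₁₃²+R₂₃²), R₃₃) = 1.889632; α = atan2(R₂₃, R₁₃) mod 2π = 4.087532; γ = atan2(R₃₂, −R₃₁) mod 2π = 0.899939
D^2_{1,-1}(4.0875,1.8896,0.8999) = e^{-i·1·4.0875}·d^2_{1,-1}(1.8896)·e^{-i·-1·0.8999}. Compute d first:
c=cos(1.889632/2)=0.585892, s=sin(1.889632/2)=0.810389; N=√[6·1·1·6]=6.000000
k∈{0,1} keeps every argument non-negative
  k=0: (−1)^2·6.0000/(2)·0.5859^2·0.8104^2 = +0.676307
  k=1: (−1)^3·6.0000/(6)·0.5859^0·0.8104^4 = -0.431295
d^2_{1,-1}(1.8896) = +0.676307 -0.431295 = +0.245012
|D^2_{1,-1}|² = |d^2_{1,-1}(β)|² = (+0.245012)² = 0.060031 (the z-rotation phases have unit modulus)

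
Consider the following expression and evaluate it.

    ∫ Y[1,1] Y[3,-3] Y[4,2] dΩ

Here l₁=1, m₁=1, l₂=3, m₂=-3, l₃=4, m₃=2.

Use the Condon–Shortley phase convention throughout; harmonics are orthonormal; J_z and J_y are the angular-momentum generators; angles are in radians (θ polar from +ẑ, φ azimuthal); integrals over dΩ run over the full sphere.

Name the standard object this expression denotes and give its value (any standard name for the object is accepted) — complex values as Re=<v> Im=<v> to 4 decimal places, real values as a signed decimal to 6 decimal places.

This is a Gaunt coefficient — the integral of a triple product of spherical harmonics over the sphere.
m-sum 0 ✓  L=8 even ✓  2≤4≤4 ✓
Π(2lᵢ+1) = 3×7×9 = 189
triangle coeff Δ(1,3,4) = 1/252
Σ_t [0,0]: t=0:+1/36 = 1/36
(3j)²=4/63 [(1 3 4; 0 0 0)], sign=+1
Σ_t [0,0]: t=0:+1/1440 = 1/1440
(3j)²=1/252 [(1 3 4; 1 -3 2)], sign=+1
⇒ 4πI² = 1/21
I = (+1)√(1/21/(4π)) = 0.06155813

Gaunt coefficient, +0.061558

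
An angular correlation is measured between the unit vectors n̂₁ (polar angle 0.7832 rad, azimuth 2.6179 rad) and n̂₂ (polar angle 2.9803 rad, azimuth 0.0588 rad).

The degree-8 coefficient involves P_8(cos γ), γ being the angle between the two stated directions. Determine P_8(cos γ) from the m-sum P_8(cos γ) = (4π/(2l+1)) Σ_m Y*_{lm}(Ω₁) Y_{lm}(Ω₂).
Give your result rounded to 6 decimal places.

0.012741

Expand P_8 via completeness: Σ_{m} conj(Y_{8,m}) at Ω₁ times Y_{8,m} at Ω₂ —
  m=-8: Y*=(-0.015805, 0.027423)  Y=(0.000000, -0.000000)  product (-0.000000, 0.000000)
  m=-7: Y*=(0.110085, -0.063654)  Y=(-0.000005, 0.000002)  product (-0.000000, 0.000001)
  m=-6: Y*=(-0.303353, 0.000171)  Y=(0.000082, -0.000030)  product (-0.000025, 0.000009)
  m=-5: Y*=(0.395623, 0.228166)  Y=(-0.000953, 0.000289)  product (-0.000443, -0.000103)
  m=-4: Y*=(-0.181865, -0.314727)  Y=(0.008175, -0.001959)  product (-0.002103, -0.002217)
  m=-3: Y*=(-0.000014, -0.048098)  Y=(-0.051622, 0.009202)  product (0.000443, 0.002483)
  m=-2: Y*=(-0.191066, 0.331080)  Y=(0.228412, -0.026986)  product (-0.034707, 0.080779)
  m=-1: Y*=(0.118514, -0.068439)  Y=(-0.623832, 0.036724)  product (-0.071420, 0.047047)
  m=+0: Y*=(0.344511, -0.000000)  Y=(0.678488, 0.000000)  product (0.233747, 0.000000)
  m=+1: Y*=(-0.118514, -0.068439)  Y=(0.623832, 0.036724)  product (-0.071420, -0.047047)
  m=+2: Y*=(-0.191066, -0.331080)  Y=(0.228412, 0.026986)  product (-0.034707, -0.080779)
  m=+3: Y*=(0.000014, -0.048098)  Y=(0.051622, 0.009202)  product (0.000443, -0.002483)
  m=+4: Y*=(-0.181865, 0.314727)  Y=(0.008175, 0.001959)  product (-0.002103, 0.002217)
  m=+5: Y*=(-0.395623, 0.228166)  Y=(0.000953, 0.000289)  product (-0.000443, 0.000103)
  m=+6: Y*=(-0.303353, -0.000171)  Y=(0.000082, 0.000030)  product (-0.000025, -0.000009)
  m=+7: Y*=(-0.110085, -0.063654)  Y=(0.000005, 0.000002)  product (-0.000000, -0.000001)
  m=+8: Y*=(-0.015805, -0.027423)  Y=(0.000000, 0.000000)  product (-0.000000, -0.000000)
Accumulated sum (0.017236, -0.000000); after 4π/(2l+1) scaling, (0.012741, -0.000000) ⇒ P_8 = 0.012741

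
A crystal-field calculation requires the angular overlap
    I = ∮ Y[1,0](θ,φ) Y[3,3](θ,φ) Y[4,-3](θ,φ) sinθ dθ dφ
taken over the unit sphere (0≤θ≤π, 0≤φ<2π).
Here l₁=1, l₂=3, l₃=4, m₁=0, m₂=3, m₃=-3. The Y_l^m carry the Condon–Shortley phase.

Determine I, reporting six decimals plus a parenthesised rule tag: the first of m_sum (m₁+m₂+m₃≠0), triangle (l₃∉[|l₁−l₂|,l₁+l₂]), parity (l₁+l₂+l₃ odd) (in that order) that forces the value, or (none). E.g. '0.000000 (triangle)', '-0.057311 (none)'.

Rules hold: Σm=0, L=8 even, 2≤4≤4.
N = 3·7·9 = 189
Δ = 0!·2!·6!/9! = 1/252
Racah Σ t=0..0: t=0:+1/36 = 1/36
⇒ 3j(1 3 4; 0 0 0)² = 4/63, sgn +1
Racah Σ t=0..0: t=0:+1/720 = 1/720
⇒ 3j(1 3 4; 0 3 -3)² = 1/36, sgn -1
4πI² = N·(3j₀)²·(3jₘ)² = 1/3
I = -1·√(0.333333/4π) = -0.16286750
No selection rule forces the value: the integral is nonzero (none).

-0.162868 (none)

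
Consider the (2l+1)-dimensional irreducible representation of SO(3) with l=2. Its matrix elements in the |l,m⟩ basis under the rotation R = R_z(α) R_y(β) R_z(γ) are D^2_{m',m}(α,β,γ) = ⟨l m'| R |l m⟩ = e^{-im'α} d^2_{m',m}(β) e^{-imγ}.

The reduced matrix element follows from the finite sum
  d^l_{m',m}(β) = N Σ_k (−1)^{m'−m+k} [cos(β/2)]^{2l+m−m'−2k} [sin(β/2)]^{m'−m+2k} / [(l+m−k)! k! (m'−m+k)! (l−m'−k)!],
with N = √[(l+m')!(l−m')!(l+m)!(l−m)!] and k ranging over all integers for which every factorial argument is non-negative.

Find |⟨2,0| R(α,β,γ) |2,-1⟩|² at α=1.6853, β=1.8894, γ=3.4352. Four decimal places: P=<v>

P=0.1327

First d^2_{0,-1}(β=1.8894), then the phase factors e^{-i(0)α} and e^{-i(-1)γ}:
c=cos(1.889400/2)=0.585986, s=sin(1.889400/2)=0.810321; N=√[2·2·1·6]=4.898979
k∈{0,1} keeps every argument non-negative
  k=0: (−1)^1·4.8990/(2)·0.5860^3·0.8103^1 = -0.399388
  k=1: (−1)^2·4.8990/(2)·0.5860^1·0.8103^3 = +0.763720
d^2_{0,-1}(1.8894) = -0.399388 +0.763720 = +0.364333
|D^2_{0,-1}|² = |d^2_{0,-1}(β)|² = (+0.364333)² = 0.132738 (the z-rotation phases have unit modulus)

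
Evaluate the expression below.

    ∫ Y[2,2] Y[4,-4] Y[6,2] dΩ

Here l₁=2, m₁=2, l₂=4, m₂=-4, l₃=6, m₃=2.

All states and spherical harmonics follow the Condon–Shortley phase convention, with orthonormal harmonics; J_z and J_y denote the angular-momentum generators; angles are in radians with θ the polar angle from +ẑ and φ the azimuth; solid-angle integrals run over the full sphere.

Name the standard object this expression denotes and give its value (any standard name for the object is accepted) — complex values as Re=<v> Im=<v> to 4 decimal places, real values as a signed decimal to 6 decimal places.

This is a Gaunt coefficient — the integral of a triple product of spherical harmonics over the sphere.
m-sum 0 ✓  L=12 even ✓  2≤6≤6 ✓
Π(2lᵢ+1) = 5×9×13 = 585
triangle coeff Δ(2,4,6) = 1/6435
Σ_t [0,0]: t=0:+1/2304 = 1/2304
(3j)²=5/143 [(2 4 6; 0 0 0)], sign=+1
Σ_t [0,0]: t=0:+1/967680 = 1/967680
(3j)²=1/6435 [(2 4 6; 2 -4 2)], sign=+1
⇒ 4πI² = 5/1573
I = (+1)√(5/1573/(4π)) = 0.01590434

Gaunt coefficient, +0.015904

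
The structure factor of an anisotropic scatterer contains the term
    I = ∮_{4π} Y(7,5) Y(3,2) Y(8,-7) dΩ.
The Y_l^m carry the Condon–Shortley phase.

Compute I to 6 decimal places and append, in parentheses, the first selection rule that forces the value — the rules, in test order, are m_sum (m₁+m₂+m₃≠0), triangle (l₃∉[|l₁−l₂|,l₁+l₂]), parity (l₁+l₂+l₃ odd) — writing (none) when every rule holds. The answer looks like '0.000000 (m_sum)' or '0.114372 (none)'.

Rules hold: Σm=0, L=18 even, 4≤8≤10.
N = 15·7·17 = 1785
Δ = 2!·12!·4!/19! = 1/5290740
Racah Σ t=0..2: t=0:+1/7257600 t=1:−1/2073600 t=2:+1/7257600 = -1/4838400
⇒ 3j(7 3 8; 0 0 0)² = 252/20995, sgn -1
Racah Σ t=1..2: t=1:−1/958003200 t=2:+1/5748019200 = -1/1149603840
⇒ 3j(7 3 8; 5 2 -7)² = 125/5814, sgn +1
4πI² = N·(3j₀)²·(3jₘ)² = 36750/79781
I = -1·√(0.460636/4π) = -0.19145821
No selection rule forces the value: the integral is nonzero (none).

-0.191458 (none)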